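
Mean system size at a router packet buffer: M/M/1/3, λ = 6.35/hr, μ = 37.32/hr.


ρ = 6.35/37.32 = 0.1702
L = ρ[1 − (K+1)ρ^K + Kρ^(K+1)] / [(1−ρ)(1−ρ^(K+1))]
Numerator: 0.1702·(1 − 4·0.004926 + 3·0.0008382) = 0.167225
Denominator: (0.8298)·(0.999162) = 0.829154
L = 0.167225/0.829154 = 0.2017

Final: 0.2017


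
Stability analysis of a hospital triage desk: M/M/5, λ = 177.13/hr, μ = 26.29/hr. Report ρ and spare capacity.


Total capacity cμ = 5·26.29 = 131.45/hr
ρ = λ/(cμ) = 177.13/131.45 = 1.3475
Stable ⇔ ρ < 1: NO
Spare capacity = cμ − λ = 131.45 − 177.13 = -45.68/hr

Final: ρ = 1.3475; unstable; margin = -45.68/hr


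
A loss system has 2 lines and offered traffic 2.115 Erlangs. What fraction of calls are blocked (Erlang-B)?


B(c,a) = (a^c/c!) / Σ_{k=0}^{c} a^k/k!
a^2/2! = 2.236613
Σ terms (k=0..2): 1.00000 + 2.11500 + 2.23661 = 5.351613
B = 2.236613/5.351613 = 0.417932

Final: 0.417932


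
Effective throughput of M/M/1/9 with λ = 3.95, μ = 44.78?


ρ = 0.08821; P_K = (1−ρ)ρ^9/(1−ρ^10) = 2.948e-10
λ_eff = λ(1 − P_K) = 3.95·(1 − 2.948e-10) = 3.95·1.000000 = 3.9500 /hr

Final: 3.9500 /hr


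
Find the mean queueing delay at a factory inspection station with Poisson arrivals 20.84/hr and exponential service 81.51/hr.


ρ = 20.84/81.51 = 0.2557
Wq = ρ/(μ−λ) = 0.2557/(81.51 − 20.84) = 0.2557/60.67 = 0.004214 hr

Final: 0.004214 hr


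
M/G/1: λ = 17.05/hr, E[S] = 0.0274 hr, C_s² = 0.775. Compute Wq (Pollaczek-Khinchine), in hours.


ρ = λ·E[S] = 17.05·0.0274 = 0.4672
E[S²] = E[S]²(1+C_s²) = 0.0274²·(1+0.775) = 0.001333
Wq = λ·E[S²]/(2(1−ρ)) = 17.05·0.001333/(2·0.5328) = 0.02132 hr

Final: 0.02132 hr


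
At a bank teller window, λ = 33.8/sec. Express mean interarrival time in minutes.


Mean interarrival time = 1/λ = 1/33.8 second = 0.02959 second
In minutes: 0.02959 × 0.0166667 = 0.0004931 min

Final: 0.0004931 min


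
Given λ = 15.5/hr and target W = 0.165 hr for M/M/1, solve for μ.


W = 1/(μ−λ) ⇒ μ − λ = 1/W = 1/0.165 = 6.0606
μ = λ + 1/W = 15.5 + 6.0606 = 21.5606 per hr

Final: 21.5606 /hr


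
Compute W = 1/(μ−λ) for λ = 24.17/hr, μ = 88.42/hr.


W = 1/(μ−λ) = 1/(88.42 − 24.17) = 1/64.25 = 0.01556 hr

Final: 0.01556 hr


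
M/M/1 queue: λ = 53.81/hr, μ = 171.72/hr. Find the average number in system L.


ρ = λ/μ = 53.81/171.72 = 0.3134
L = ρ/(1−ρ) = 0.3134/(1 − 0.3134) = 0.3134/0.6866 = 0.4564

Final: 0.4564


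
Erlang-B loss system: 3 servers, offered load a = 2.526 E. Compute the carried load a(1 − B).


B(3,2.526) = 0.285694 (Erlang-B)
Carried load = a(1 − B) = 2.526·(1 − 0.285694) = 2.526·0.714306 = 1.8043 E

Final: 1.8043 Erlangs


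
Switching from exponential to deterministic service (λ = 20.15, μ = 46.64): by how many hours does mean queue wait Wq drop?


ρ = 20.15/46.64 = 0.4320
Wq(M/M/1) = ρ/(μ−λ) = 0.4320/26.49 = 0.01631 hr
Wq(M/D/1) = ρ/(2(μ−λ)) = 0.008155 hr
Savings = 0.01631 − 0.008155 = 0.008155 hr

Final: 0.008155 hr


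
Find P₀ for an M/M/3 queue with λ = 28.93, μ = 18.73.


a = λ/μ = 28.93/18.73 = 1.5446; ρ = a/c = 0.5149
Σ_{k=0}^{2} a^k/k! (terms k=0..2) = 1.00000 + 1.54458 + 1.19287 = 3.73745
Tail: a^3/(3!(1−ρ)) = 3.68495/(6·0.4851) = 1.26594
P₀ = 1/(3.73745 + 1.26594) = 1/5.00339 = 0.199865

Final: 0.199865


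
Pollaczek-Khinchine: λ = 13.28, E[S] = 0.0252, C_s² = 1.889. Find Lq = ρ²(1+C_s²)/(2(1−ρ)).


ρ = λ·E[S] = 13.28·0.0252 = 0.3347
Lq = ρ²(1+C_s²)/(2(1−ρ)) = 0.1120·(1+1.889)/(2·0.6653)
= 0.1120·2.8890/1.3307 = 0.24315

Final: 0.24315


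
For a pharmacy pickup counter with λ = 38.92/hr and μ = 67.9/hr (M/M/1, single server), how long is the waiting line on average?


ρ = 38.92/67.9 = 0.5732
Lq = ρ²/(1−ρ) = 0.3286/0.4268 = 0.7698

Final: 0.7698


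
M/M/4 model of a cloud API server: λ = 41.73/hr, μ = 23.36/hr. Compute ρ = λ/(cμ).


ρ = λ/(cμ) = 41.73/(4·23.36) = 41.73/93.44 = 0.4466

Final: 0.4466


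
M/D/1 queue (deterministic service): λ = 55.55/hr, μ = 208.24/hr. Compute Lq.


ρ = 55.55/208.24 = 0.2668
M/D/1: Lq = ρ²/(2(1−ρ)) = 0.07116/(2·0.7332) = 0.04852

Final: 0.04852


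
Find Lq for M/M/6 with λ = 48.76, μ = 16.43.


a = λ/μ = 2.9677; ρ = a/6 = 0.4946
P₀ = 0.050617
Lq = P₀·a^c·ρ / (c!·(1−ρ)²) = 0.050617·683.21407·0.4946/(720·0.25541)
= 0.09302

Final: 0.09302


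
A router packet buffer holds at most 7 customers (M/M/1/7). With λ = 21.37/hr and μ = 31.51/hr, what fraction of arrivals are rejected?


ρ = λ/μ = 21.37/31.51 = 0.6782
P_K = (1−ρ)ρ^K/(1−ρ^(K+1)) = (0.3218·0.065992)/(1 − 0.044756)
= 0.021236/0.955244 = 0.022231

Final: 0.022231


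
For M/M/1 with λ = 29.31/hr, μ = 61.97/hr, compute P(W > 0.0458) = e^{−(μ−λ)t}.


W ~ Exponential(μ−λ) for M/M/1.
μ − λ = 61.97 − 29.31 = 32.6600
P(W > t) = e^{−(μ−λ)t} = e^{−1.4958} = 0.224063

Final: 0.224063


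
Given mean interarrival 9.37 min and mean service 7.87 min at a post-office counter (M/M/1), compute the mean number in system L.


λ = 60/9.37 = 6.4034 /hr
μ = 60/7.87 = 7.6239 /hr
ρ = λ/μ = 6.4034/7.6239 = 0.8399
L = ρ/(1−ρ) = 0.8399/0.1601 = 5.2467

Final: 5.2467


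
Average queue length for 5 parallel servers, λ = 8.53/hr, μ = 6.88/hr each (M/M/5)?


a = λ/μ = 1.2398; ρ = a/5 = 0.2480
P₀ = 0.289271
Lq = P₀·a^c·ρ / (c!·(1−ρ)²) = 0.289271·2.92956·0.2480/(120·0.56556)
= 0.003096

Final: 0.003096


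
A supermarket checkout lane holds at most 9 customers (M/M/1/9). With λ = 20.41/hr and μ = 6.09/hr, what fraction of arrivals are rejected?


ρ = λ/μ = 20.41/6.09 = 3.3514
P_K = (1−ρ)ρ^K/(1−ρ^(K+1)) = (-2.3514·53337.346836)/(1 − 178754.556475)
= -125417.209638/-178753.556475 = 0.701621

Final: 0.701621


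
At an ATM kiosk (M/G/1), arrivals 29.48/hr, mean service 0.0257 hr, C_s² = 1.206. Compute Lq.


ρ = λ·E[S] = 29.48·0.0257 = 0.7576
Lq = ρ²(1+C_s²)/(2(1−ρ)) = 0.5740·(1+1.206)/(2·0.2424)
= 0.5740·2.2060/0.4847 = 2.61233

Final: 2.61233


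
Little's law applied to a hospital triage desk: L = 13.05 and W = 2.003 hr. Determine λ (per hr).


λ = L/W = 13.05/2.003 = 6.5152 /hr

Final: 6.5152 /hr


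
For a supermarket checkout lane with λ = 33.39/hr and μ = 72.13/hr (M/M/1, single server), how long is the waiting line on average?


ρ = 33.39/72.13 = 0.4629
Lq = ρ²/(1−ρ) = 0.2143/0.5371 = 0.3990

Final: 0.3990


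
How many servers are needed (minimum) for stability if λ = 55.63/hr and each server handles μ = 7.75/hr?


Stability requires cμ > λ ⇔ c > λ/μ.
λ/μ = 55.63/7.75 = 7.1781
Minimum integer c = ⌊7.1781⌋ + 1 = 8
Check: 8·7.75 = 62.00 > 55.63, while 7·7.75 = 54.25 ≤ 55.63

Final: 8 servers


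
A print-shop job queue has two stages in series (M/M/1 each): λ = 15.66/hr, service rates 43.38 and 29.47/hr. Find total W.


Each node sees arrival rate λ = 15.66/hr (tandem ⇒ throughput preserved).
W₁ = 1/(μ₁−λ) = 1/(43.38−15.66) = 0.03608 hr
W₂ = 1/(μ₂−λ) = 1/(29.47−15.66) = 0.07241 hr
W_total = W₁ + W₂ = 0.03608 + 0.07241 = 0.10849 hr

Final: 0.10849 hr


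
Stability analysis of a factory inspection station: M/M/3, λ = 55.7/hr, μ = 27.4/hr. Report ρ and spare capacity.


Total capacity cμ = 3·27.4 = 82.20/hr
ρ = λ/(cμ) = 55.7/82.20 = 0.6776
Stable ⇔ ρ < 1: YES
Spare capacity = cμ − λ = 82.20 − 55.7 = 26.50/hr

Final: ρ = 0.6776; stable; margin = 26.50/hr


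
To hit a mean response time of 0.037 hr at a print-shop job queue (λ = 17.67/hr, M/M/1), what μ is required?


W = 1/(μ−λ) ⇒ μ − λ = 1/W = 1/0.037 = 27.0270
μ = λ + 1/W = 17.67 + 27.0270 = 44.6970 per hr

Final: 44.6970 /hr


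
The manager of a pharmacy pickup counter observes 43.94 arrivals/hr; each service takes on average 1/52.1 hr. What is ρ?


ρ = λ/μ = 43.94/52.1 = 0.8434

Final: 0.8434


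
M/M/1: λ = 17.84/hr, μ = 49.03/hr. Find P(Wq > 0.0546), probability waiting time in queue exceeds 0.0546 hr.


ρ = 17.84/49.03 = 0.3639
P(Wq > t) = ρ·e^{−(μ−λ)t} = 0.3639·e^{−1.7030}
= 0.3639·0.182141 = 0.066274

Final: 0.066274


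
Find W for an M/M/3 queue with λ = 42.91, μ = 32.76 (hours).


a = 1.3098; ρ = 0.4366; P₀ = 0.260930
Lq = P₀·a^c·ρ/(c!(1−ρ)²) = 0.13443
Wq = Lq/λ = 0.13443/42.91 = 0.003133 hr
W = Wq + 1/μ = 0.003133 + 0.03053 = 0.03366 hr

Final: 0.03366 hr


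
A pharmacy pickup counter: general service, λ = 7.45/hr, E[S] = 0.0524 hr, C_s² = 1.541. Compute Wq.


ρ = λ·E[S] = 7.45·0.0524 = 0.3904
E[S²] = E[S]²(1+C_s²) = 0.0524²·(1+1.541) = 0.006977
Wq = λ·E[S²]/(2(1−ρ)) = 7.45·0.006977/(2·0.6096) = 0.04263 hr

Final: 0.04263 hr


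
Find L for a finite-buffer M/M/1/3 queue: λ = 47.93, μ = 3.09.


ρ = 47.93/3.09 = 15.5113
L = ρ[1 − (K+1)ρ^K + Kρ^(K+1)] / [(1−ρ)(1−ρ^(K+1))]
Numerator: 15.5113·(1 − 4·3732.044802 + 3·57888.966787) = 2462263.700589
Denominator: (-14.5113)·(-57887.966787) = 840031.207356
L = 2462263.700589/840031.207356 = 2.9312

Final: 2.9312


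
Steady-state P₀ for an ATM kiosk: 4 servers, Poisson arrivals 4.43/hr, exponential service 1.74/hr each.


a = λ/μ = 4.43/1.74 = 2.5460; ρ = a/c = 0.6365
Σ_{k=0}^{3} a^k/k! (terms k=0..3) = 1.00000 + 2.54598 + 3.24100 + 2.75050 = 9.53748
Tail: a^4/(4!(1−ρ)) = 42.01631/(24·0.3635) = 4.81610
P₀ = 1/(9.53748 + 4.81610) = 1/14.35358 = 0.069669

Final: 0.069669


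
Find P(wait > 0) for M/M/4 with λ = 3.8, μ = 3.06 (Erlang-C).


a = λ/μ = 1.2418; ρ = a/4 = 0.3105
P₀ = 0.287705 (from M/M/c formula)
C(c,a) = [a^c/(c!(1−ρ))]·P₀ = [2.37820/(24·0.6895)]·0.287705
= 0.14371·0.287705 = 0.041345

Final: 0.041345


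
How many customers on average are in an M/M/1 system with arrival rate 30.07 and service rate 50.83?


ρ = λ/μ = 30.07/50.83 = 0.5916
L = ρ/(1−ρ) = 0.5916/(1 − 0.5916) = 0.5916/0.4084 = 1.4485

Final: 1.4485


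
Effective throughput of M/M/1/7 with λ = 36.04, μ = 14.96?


ρ = 2.4091; P_K = (1−ρ)ρ^7/(1−ρ^8) = 0.585422
λ_eff = λ(1 − P_K) = 36.04·(1 − 0.585422) = 36.04·0.414578 = 14.9414 /hr

Final: 14.9414 /hr


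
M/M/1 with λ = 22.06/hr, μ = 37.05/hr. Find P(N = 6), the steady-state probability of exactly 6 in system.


ρ = 22.06/37.05 = 0.5954
P_n = (1−ρ)·ρ^n = (1 − 0.5954)·0.5954^6 = 0.4046·0.044556 = 0.018027

Final: 0.018027


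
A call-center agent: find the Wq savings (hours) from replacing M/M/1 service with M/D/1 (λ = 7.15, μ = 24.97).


ρ = 7.15/24.97 = 0.2863
Wq(M/M/1) = ρ/(μ−λ) = 0.2863/17.82 = 0.01607 hr
Wq(M/D/1) = ρ/(2(μ−λ)) = 0.008034 hr
Savings = 0.01607 − 0.008034 = 0.008034 hr

Final: 0.008034 hr


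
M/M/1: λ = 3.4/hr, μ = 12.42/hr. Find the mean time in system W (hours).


W = 1/(μ−λ) = 1/(12.42 − 3.4) = 1/9.02 = 0.1109 hr

Final: 0.1109 hr


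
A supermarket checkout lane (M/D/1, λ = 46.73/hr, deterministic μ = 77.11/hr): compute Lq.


ρ = 46.73/77.11 = 0.6060
M/D/1: Lq = ρ²/(2(1−ρ)) = 0.3673/(2·0.3940) = 0.46608

Final: 0.46608


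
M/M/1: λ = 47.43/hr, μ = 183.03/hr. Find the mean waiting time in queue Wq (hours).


ρ = 47.43/183.03 = 0.2591
Wq = ρ/(μ−λ) = 0.2591/(183.03 − 47.43) = 0.2591/135.60 = 0.001911 hr

Final: 0.001911 hr


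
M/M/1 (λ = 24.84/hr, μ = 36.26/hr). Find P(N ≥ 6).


ρ = 24.84/36.26 = 0.6851
P(N ≥ n) = ρ^n = 0.6851^6 = 0.103358

Final: 0.103358


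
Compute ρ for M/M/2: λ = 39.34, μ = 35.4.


ρ = λ/(cμ) = 39.34/(2·35.4) = 39.34/70.80 = 0.5556

Final: 0.5556


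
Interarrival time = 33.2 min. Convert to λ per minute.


λ = 1/(interarrival time) in consistent units.
1 minute = 1 min, so λ = 1/33.2 = 0.03012 per minute

Final: 0.03012 /min


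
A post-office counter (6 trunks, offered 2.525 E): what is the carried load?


B(6,2.525) = 0.029252 (Erlang-B)
Carried load = a(1 − B) = 2.525·(1 − 0.029252) = 2.525·0.970748 = 2.4511 E

Final: 2.4511 Erlangs


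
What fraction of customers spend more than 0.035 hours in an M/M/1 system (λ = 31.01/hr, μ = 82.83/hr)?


W ~ Exponential(μ−λ) for M/M/1.
μ − λ = 82.83 − 31.01 = 51.8200
P(W > t) = e^{−(μ−λ)t} = e^{−1.8137} = 0.163050

Final: 0.163050


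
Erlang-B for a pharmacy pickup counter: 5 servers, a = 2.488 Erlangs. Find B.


B(c,a) = (a^c/c!) / Σ_{k=0}^{c} a^k/k!
a^5/5! = 0.794457
Σ terms (k=0..5): 1.00000 + 2.48800 + 3.09507 + 2.56685 + 1.59658 + 0.79446 = 11.540954
B = 0.794457/11.540954 = 0.068838

Final: 0.068838


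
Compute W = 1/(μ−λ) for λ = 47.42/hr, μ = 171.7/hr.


W = 1/(μ−λ) = 1/(171.7 − 47.42) = 1/124.28 = 0.008046 hr

Final: 0.008046 hr


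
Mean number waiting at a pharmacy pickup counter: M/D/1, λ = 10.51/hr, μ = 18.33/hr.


ρ = 10.51/18.33 = 0.5734
M/D/1: Lq = ρ²/(2(1−ρ)) = 0.3288/(2·0.4266) = 0.38531

Final: 0.38531


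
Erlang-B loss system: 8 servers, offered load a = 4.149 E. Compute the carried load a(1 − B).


B(8,4.149) = 0.035289 (Erlang-B)
Carried load = a(1 − B) = 4.149·(1 − 0.035289) = 4.149·0.964711 = 4.0026 E

Final: 4.0026 Erlangs


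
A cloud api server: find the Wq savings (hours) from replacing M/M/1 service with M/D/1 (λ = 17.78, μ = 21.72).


ρ = 17.78/21.72 = 0.8186
Wq(M/M/1) = ρ/(μ−λ) = 0.8186/3.94 = 0.20777 hr
Wq(M/D/1) = ρ/(2(μ−λ)) = 0.10388 hr
Savings = 0.20777 − 0.10388 = 0.10388 hr

Final: 0.10388 hr


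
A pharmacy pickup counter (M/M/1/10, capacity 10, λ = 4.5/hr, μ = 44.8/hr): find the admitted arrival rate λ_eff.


ρ = 0.1004; P_K = (1−ρ)ρ^10/(1−ρ^11) = 9.405e-11
λ_eff = λ(1 − P_K) = 4.5·(1 − 9.405e-11) = 4.5·1.000000 = 4.5000 /hr

Final: 4.5000 /hr


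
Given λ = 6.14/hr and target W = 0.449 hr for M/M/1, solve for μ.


W = 1/(μ−λ) ⇒ μ − λ = 1/W = 1/0.449 = 2.2272
μ = λ + 1/W = 6.14 + 2.2272 = 8.3672 per hr

Final: 8.3672 /hr


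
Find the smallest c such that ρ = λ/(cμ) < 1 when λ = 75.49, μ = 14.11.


Stability requires cμ > λ ⇔ c > λ/μ.
λ/μ = 75.49/14.11 = 5.3501
Minimum integer c = ⌊5.3501⌋ + 1 = 6
Check: 6·14.11 = 84.66 > 75.49, while 5·14.11 = 70.55 ≤ 75.49

Final: 6 servers


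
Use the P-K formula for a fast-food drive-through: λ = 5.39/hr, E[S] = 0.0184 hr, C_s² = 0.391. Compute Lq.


ρ = λ·E[S] = 5.39·0.0184 = 0.09918
Lq = ρ²(1+C_s²)/(2(1−ρ)) = 0.009836·(1+0.391)/(2·0.9008)
= 0.009836·1.3910/1.8016 = 0.007594

Final: 0.007594


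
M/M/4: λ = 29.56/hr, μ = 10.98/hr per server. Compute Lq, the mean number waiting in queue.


a = λ/μ = 2.6922; ρ = a/4 = 0.6730
P₀ = 0.057929
Lq = P₀·a^c·ρ / (c!·(1−ρ)²) = 0.057929·52.53012·0.6730/(24·0.10690)
= 0.79828

Final: 0.79828


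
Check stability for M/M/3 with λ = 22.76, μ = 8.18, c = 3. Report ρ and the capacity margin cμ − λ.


Total capacity cμ = 3·8.18 = 24.54/hr
ρ = λ/(cμ) = 22.76/24.54 = 0.9275
Stable ⇔ ρ < 1: YES
Spare capacity = cμ − λ = 24.54 − 22.76 = 1.78/hr

Final: ρ = 0.9275; stable; margin = 1.78/hr


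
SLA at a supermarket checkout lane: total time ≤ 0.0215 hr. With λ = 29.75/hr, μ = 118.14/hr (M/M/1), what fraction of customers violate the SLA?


W ~ Exponential(μ−λ) for M/M/1.
μ − λ = 118.14 − 29.75 = 88.3900
P(W > t) = e^{−(μ−λ)t} = e^{−1.9004} = 0.149511

Final: 0.149511


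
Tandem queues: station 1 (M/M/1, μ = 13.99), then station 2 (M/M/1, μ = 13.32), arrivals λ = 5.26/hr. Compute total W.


Each node sees arrival rate λ = 5.26/hr (tandem ⇒ throughput preserved).
W₁ = 1/(μ₁−λ) = 1/(13.99−5.26) = 0.11455 hr
W₂ = 1/(μ₂−λ) = 1/(13.32−5.26) = 0.12407 hr
W_total = W₁ + W₂ = 0.11455 + 0.12407 = 0.23862 hr

Final: 0.23862 hr


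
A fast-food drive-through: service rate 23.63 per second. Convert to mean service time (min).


Mean service time = 1/μ = 1/23.63 second = 0.04232 second
In minutes: 0.04232 × 0.0166667 = 0.0007053 min

Final: 0.0007053 min


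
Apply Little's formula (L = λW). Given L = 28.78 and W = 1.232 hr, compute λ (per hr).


λ = L/W = 28.78/1.232 = 23.3604 /hr

Final: 23.3604 /hr


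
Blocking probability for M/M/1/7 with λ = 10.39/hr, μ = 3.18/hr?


ρ = λ/μ = 10.39/3.18 = 3.2673
P_K = (1−ρ)ρ^K/(1−ρ^(K+1)) = (-2.2673·3974.833972)/(1 − 12986.957538)
= -9012.123566/-12985.957538 = 0.693990

Final: 0.693990


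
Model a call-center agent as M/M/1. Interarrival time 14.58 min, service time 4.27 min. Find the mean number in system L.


λ = 60/14.58 = 4.1152 /hr
μ = 60/4.27 = 14.0515 /hr
ρ = λ/μ = 4.1152/14.0515 = 0.2929
L = ρ/(1−ρ) = 0.2929/0.7071 = 0.4142

Final: 0.4142


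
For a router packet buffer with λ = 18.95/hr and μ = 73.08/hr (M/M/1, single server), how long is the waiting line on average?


ρ = 18.95/73.08 = 0.2593
Lq = ρ²/(1−ρ) = 0.06724/0.7407 = 0.09078

Final: 0.09078


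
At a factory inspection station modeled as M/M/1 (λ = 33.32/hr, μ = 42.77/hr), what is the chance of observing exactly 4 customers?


ρ = 33.32/42.77 = 0.7791
P_n = (1−ρ)·ρ^n = (1 − 0.7791)·0.7791^4 = 0.2209·0.368352 = 0.081387

Final: 0.081387


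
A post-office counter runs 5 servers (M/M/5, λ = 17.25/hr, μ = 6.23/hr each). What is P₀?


a = λ/μ = 17.25/6.23 = 2.7689; ρ = a/c = 0.5538
Σ_{k=0}^{4} a^k/k! (terms k=0..4) = 1.00000 + 2.76886 + 3.83329 + 3.53795 + 2.44902 = 13.58913
Tail: a^5/(5!(1−ρ)) = 162.74410/(120·0.4462) = 3.03926
P₀ = 1/(13.58913 + 3.03926) = 1/16.62839 = 0.060138

Final: 0.060138


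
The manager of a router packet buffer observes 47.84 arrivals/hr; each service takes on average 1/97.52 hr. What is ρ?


ρ = λ/μ = 47.84/97.52 = 0.4906

Final: 0.4906


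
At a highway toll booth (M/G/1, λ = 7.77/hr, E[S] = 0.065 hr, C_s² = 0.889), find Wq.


ρ = λ·E[S] = 7.77·0.065 = 0.5050
E[S²] = E[S]²(1+C_s²) = 0.065²·(1+0.889) = 0.007981
Wq = λ·E[S²]/(2(1−ρ)) = 7.77·0.007981/(2·0.4950) = 0.06265 hr

Final: 0.06265 hr


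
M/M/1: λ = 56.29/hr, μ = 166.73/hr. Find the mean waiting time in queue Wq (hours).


ρ = 56.29/166.73 = 0.3376
Wq = ρ/(μ−λ) = 0.3376/(166.73 − 56.29) = 0.3376/110.44 = 0.003057 hr

Final: 0.003057 hr


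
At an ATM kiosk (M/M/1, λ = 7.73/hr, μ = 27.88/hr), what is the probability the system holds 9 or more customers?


ρ = 7.73/27.88 = 0.2773
P(N ≥ n) = ρ^n = 0.2773^9 = 0.000009682

Final: 0.000009682


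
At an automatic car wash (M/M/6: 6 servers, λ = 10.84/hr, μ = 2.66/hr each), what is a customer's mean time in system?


a = 4.0752; ρ = 0.6792; P₀ = 0.015303
Lq = P₀·a^c·ρ/(c!(1−ρ)²) = 0.64248
Wq = Lq/λ = 0.64248/10.84 = 0.05927 hr
W = Wq + 1/μ = 0.05927 + 0.37594 = 0.43521 hr

Final: 0.43521 hr


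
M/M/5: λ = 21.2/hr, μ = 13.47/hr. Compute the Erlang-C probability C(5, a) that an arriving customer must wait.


a = λ/μ = 1.5739; ρ = a/5 = 0.3148
P₀ = 0.206814 (from M/M/c formula)
C(c,a) = [a^c/(c!(1−ρ))]·P₀ = [9.65698/(120·0.6852)]·0.206814
= 0.11744·0.206814 = 0.024289

Final: 0.024289


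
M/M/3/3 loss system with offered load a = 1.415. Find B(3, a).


B(c,a) = (a^c/c!) / Σ_{k=0}^{c} a^k/k!
a^3/3! = 0.472191
Σ terms (k=0..3): 1.00000 + 1.41500 + 1.00111 + 0.47219 = 3.888304
B = 0.472191/3.888304 = 0.121439

Final: 0.121439


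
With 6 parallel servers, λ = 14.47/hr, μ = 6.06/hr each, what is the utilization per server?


ρ = λ/(cμ) = 14.47/(6·6.06) = 14.47/36.36 = 0.3980

Final: 0.3980


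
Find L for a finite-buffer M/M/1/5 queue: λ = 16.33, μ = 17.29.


ρ = 16.33/17.29 = 0.9445
L = ρ[1 − (K+1)ρ^K + Kρ^(K+1)] / [(1−ρ)(1−ρ^(K+1))]
Numerator: 0.9445·(1 − 6·0.751547 + 5·0.709818) = 0.037601
Denominator: (0.05552)·(0.290182) = 0.016112
L = 0.037601/0.016112 = 2.3337

Final: 2.3337


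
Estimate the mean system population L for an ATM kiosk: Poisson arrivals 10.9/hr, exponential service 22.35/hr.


ρ = λ/μ = 10.9/22.35 = 0.4877
L = ρ/(1−ρ) = 0.4877/(1 − 0.4877) = 0.4877/0.5123 = 0.9520

Final: 0.9520


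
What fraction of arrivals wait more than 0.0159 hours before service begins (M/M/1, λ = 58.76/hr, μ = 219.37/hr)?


ρ = 58.76/219.37 = 0.2679
P(Wq > t) = ρ·e^{−(μ−λ)t} = 0.2679·e^{−2.5537}
= 0.2679·0.077793 = 0.020838

Final: 0.020838


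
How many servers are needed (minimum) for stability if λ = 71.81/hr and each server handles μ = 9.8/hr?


Stability requires cμ > λ ⇔ c > λ/μ.
λ/μ = 71.81/9.8 = 7.3276
Minimum integer c = ⌊7.3276⌋ + 1 = 8
Check: 8·9.8 = 78.40 > 71.81, while 7·9.8 = 68.60 ≤ 71.81

Final: 8 servers


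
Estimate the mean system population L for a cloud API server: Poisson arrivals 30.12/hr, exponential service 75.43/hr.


ρ = λ/μ = 30.12/75.43 = 0.3993
L = ρ/(1−ρ) = 0.3993/(1 − 0.3993) = 0.3993/0.6007 = 0.6648

Final: 0.6648


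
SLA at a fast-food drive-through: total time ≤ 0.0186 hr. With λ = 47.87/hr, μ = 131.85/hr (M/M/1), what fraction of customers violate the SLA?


W ~ Exponential(μ−λ) for M/M/1.
μ − λ = 131.85 − 47.87 = 83.9800
P(W > t) = e^{−(μ−λ)t} = e^{−1.5620} = 0.209710

Final: 0.209710


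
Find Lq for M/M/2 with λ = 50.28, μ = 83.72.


a = λ/μ = 0.6006; ρ = a/2 = 0.3003
P₀ = 0.538122
Lq = P₀·a^c·ρ / (c!·(1−ρ)²) = 0.538122·0.36069·0.3003/(2·0.48960)
= 0.05952

Final: 0.05952


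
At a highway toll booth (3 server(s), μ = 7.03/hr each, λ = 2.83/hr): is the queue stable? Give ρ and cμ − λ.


Total capacity cμ = 3·7.03 = 21.09/hr
ρ = λ/(cμ) = 2.83/21.09 = 0.1342
Stable ⇔ ρ < 1: YES
Spare capacity = cμ − λ = 21.09 − 2.83 = 18.26/hr

Final: ρ = 0.1342; stable; margin = 18.26/hr


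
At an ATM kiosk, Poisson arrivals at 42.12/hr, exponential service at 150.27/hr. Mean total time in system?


W = 1/(μ−λ) = 1/(150.27 − 42.12) = 1/108.15 = 0.009246 hr

Final: 0.009246 hr


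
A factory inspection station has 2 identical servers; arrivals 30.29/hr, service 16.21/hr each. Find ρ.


ρ = λ/(cμ) = 30.29/(2·16.21) = 30.29/32.42 = 0.9343

Final: 0.9343


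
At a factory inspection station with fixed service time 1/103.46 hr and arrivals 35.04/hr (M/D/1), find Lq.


ρ = 35.04/103.46 = 0.3387
M/D/1: Lq = ρ²/(2(1−ρ)) = 0.1147/(2·0.6613) = 0.08672

Final: 0.08672


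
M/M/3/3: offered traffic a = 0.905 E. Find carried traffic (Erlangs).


B(3,0.905) = 0.050670 (Erlang-B)
Carried load = a(1 − B) = 0.905·(1 − 0.050670) = 0.905·0.949330 = 0.8591 E

Final: 0.8591 Erlangs


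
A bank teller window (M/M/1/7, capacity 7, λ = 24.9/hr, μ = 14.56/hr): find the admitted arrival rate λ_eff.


ρ = 1.7102; P_K = (1−ρ)ρ^7/(1−ρ^8) = 0.421015
λ_eff = λ(1 − P_K) = 24.9·(1 − 0.421015) = 24.9·0.578985 = 14.4167 /hr

Final: 14.4167 /hr


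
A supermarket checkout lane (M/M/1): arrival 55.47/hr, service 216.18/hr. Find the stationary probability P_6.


ρ = 55.47/216.18 = 0.2566
P_n = (1−ρ)·ρ^n = (1 − 0.2566)·0.2566^6 = 0.7434·0.0002854 = 0.0002122

Final: 0.0002122


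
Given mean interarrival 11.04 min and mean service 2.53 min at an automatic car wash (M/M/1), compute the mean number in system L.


λ = 60/11.04 = 5.4348 /hr
μ = 60/2.53 = 23.7154 /hr
ρ = λ/μ = 5.4348/23.7154 = 0.2292
L = ρ/(1−ρ) = 0.2292/0.7708 = 0.2973

Final: 0.2973


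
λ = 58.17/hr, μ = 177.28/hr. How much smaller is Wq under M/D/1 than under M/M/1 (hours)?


ρ = 58.17/177.28 = 0.3281
Wq(M/M/1) = ρ/(μ−λ) = 0.3281/119.11 = 0.002755 hr
Wq(M/D/1) = ρ/(2(μ−λ)) = 0.001377 hr
Savings = 0.002755 − 0.001377 = 0.001377 hr

Final: 0.001377 hr


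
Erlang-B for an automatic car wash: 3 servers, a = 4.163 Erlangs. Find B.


B(c,a) = (a^c/c!) / Σ_{k=0}^{c} a^k/k!
a^3/3! = 12.024526
Σ terms (k=0..3): 1.00000 + 4.16300 + 8.66528 + 12.02453 = 25.852811
B = 12.024526/25.852811 = 0.465115

Final: 0.465115


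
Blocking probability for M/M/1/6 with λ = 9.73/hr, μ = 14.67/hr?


ρ = λ/μ = 9.73/14.67 = 0.6633
P_K = (1−ρ)ρ^K/(1−ρ^(K+1)) = (0.3367·0.085133)/(1 − 0.056465)
= 0.028668/0.943535 = 0.030383

Final: 0.030383


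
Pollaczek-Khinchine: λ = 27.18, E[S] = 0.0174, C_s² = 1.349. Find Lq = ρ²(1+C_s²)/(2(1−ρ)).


ρ = λ·E[S] = 27.18·0.0174 = 0.4729
Lq = ρ²(1+C_s²)/(2(1−ρ)) = 0.2237·(1+1.349)/(2·0.5271)
= 0.2237·2.3490/1.0541 = 0.49841

Final: 0.49841


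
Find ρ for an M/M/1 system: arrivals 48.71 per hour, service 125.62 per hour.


ρ = λ/μ = 48.71/125.62 = 0.3878

Final: 0.3878


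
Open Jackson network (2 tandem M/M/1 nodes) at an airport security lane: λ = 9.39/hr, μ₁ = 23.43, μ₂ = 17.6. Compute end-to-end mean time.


Each node sees arrival rate λ = 9.39/hr (tandem ⇒ throughput preserved).
W₁ = 1/(μ₁−λ) = 1/(23.43−9.39) = 0.07123 hr
W₂ = 1/(μ₂−λ) = 1/(17.6−9.39) = 0.12180 hr
W_total = W₁ + W₂ = 0.07123 + 0.12180 = 0.19303 hr

Final: 0.19303 hr


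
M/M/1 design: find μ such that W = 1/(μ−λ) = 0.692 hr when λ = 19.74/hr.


W = 1/(μ−λ) ⇒ μ − λ = 1/W = 1/0.692 = 1.4451
μ = λ + 1/W = 19.74 + 1.4451 = 21.1851 per hr

Final: 21.1851 /hr


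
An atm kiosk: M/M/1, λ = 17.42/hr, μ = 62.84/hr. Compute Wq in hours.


ρ = 17.42/62.84 = 0.2772
Wq = ρ/(μ−λ) = 0.2772/(62.84 − 17.42) = 0.2772/45.42 = 0.006103 hr

Final: 0.006103 hr


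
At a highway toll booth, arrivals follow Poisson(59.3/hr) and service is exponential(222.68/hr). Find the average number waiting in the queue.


ρ = 59.3/222.68 = 0.2663
Lq = ρ²/(1−ρ) = 0.07092/0.7337 = 0.09666

Final: 0.09666


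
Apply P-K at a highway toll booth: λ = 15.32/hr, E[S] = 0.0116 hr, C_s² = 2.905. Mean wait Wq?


ρ = λ·E[S] = 15.32·0.0116 = 0.1777
E[S²] = E[S]²(1+C_s²) = 0.0116²·(1+2.905) = 0.0005255
Wq = λ·E[S²]/(2(1−ρ)) = 15.32·0.0005255/(2·0.8223) = 0.004895 hr

Final: 0.004895 hr


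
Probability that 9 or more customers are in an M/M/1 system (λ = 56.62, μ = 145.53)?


ρ = 56.62/145.53 = 0.3891
P(N ≥ n) = ρ^n = 0.3891^9 = 0.0002042

Final: 0.0002042


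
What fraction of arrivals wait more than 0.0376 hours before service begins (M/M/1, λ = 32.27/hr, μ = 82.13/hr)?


ρ = 32.27/82.13 = 0.3929
P(Wq > t) = ρ·e^{−(μ−λ)t} = 0.3929·e^{−1.8747}
= 0.3929·0.153395 = 0.060271

Final: 0.060271


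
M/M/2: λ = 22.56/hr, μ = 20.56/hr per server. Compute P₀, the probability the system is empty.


a = λ/μ = 22.56/20.56 = 1.0973; ρ = a/c = 0.5486
Σ_{k=0}^{1} a^k/k! (terms k=0..1) = 1.00000 + 1.09728 = 2.09728
Tail: a^2/(2!(1−ρ)) = 1.20402/(2·0.4514) = 1.33376
P₀ = 1/(2.09728 + 1.33376) = 1/3.43103 = 0.291457

Final: 0.291457


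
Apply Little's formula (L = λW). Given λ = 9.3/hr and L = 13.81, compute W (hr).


W = L/λ = 13.81/9.3 = 1.4849 hr

Final: 1.4849 hr


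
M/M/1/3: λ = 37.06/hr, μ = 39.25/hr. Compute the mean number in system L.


ρ = 37.06/39.25 = 0.9442
L = ρ[1 − (K+1)ρ^K + Kρ^(K+1)] / [(1−ρ)(1−ρ^(K+1))]
Numerator: 0.9442·(1 − 4·0.841777 + 3·0.794809) = 0.016352
Denominator: (0.05580)·(0.205191) = 0.011449
L = 0.016352/0.011449 = 1.4283

Final: 1.4283


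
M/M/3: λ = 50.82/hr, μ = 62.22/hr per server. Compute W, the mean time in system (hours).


a = 0.8168; ρ = 0.2723; P₀ = 0.439534
Lq = P₀·a^c·ρ/(c!(1−ρ)²) = 0.02052
Wq = Lq/λ = 0.02052/50.82 = 0.0004038 hr
W = Wq + 1/μ = 0.0004038 + 0.01607 = 0.01648 hr

Final: 0.01648 hr


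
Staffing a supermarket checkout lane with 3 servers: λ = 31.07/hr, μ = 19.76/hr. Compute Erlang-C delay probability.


a = λ/μ = 1.5724; ρ = a/3 = 0.5241
P₀ = 0.193422 (from M/M/c formula)
C(c,a) = [a^c/(c!(1−ρ))]·P₀ = [3.88743/(6·0.4759)]·0.193422
= 1.36150·0.193422 = 0.263344

Final: 0.263344


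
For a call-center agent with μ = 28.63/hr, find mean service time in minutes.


Mean service time = 1/μ = 1/28.63 hour = 0.03493 hour
In minutes: 0.03493 × 60 = 2.0957 min

Final: 2.0957 min


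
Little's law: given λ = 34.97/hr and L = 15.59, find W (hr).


W = L/λ = 15.59/34.97 = 0.4458 hr

Final: 0.4458 hr


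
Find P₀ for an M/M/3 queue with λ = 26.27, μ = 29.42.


a = λ/μ = 26.27/29.42 = 0.8929; ρ = a/c = 0.2976
Σ_{k=0}^{2} a^k/k! (terms k=0..2) = 1.00000 + 0.89293 + 0.39866 = 2.29159
Tail: a^3/(3!(1−ρ)) = 0.71195/(6·0.7024) = 0.16894
P₀ = 1/(2.29159 + 0.16894) = 1/2.46054 = 0.406415

Final: 0.406415


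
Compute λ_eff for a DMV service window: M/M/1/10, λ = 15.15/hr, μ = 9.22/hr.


ρ = 1.6432; P_K = (1−ρ)ρ^10/(1−ρ^11) = 0.393086
λ_eff = λ(1 − P_K) = 15.15·(1 − 0.393086) = 15.15·0.606914 = 9.1947 /hr

Final: 9.1947 /hr


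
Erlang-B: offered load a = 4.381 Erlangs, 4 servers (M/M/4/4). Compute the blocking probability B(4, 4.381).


B(c,a) = (a^c/c!) / Σ_{k=0}^{c} a^k/k!
a^4/4! = 15.349060
Σ terms (k=0..4): 1.00000 + 4.38100 + 9.59658 + 14.01421 + 15.34906 = 44.340846
B = 15.349060/44.340846 = 0.346161

Final: 0.346161


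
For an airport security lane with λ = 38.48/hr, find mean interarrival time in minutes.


Mean interarrival time = 1/λ = 1/38.48 hour = 0.02599 hour
In minutes: 0.02599 × 60 = 1.5593 min

Final: 1.5593 min


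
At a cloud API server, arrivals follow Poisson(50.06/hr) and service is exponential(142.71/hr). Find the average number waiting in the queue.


ρ = 50.06/142.71 = 0.3508
Lq = ρ²/(1−ρ) = 0.1230/0.6492 = 0.1895

Final: 0.1895


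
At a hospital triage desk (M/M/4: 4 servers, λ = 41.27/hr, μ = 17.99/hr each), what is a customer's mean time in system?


a = 2.2941; ρ = 0.5735; P₀ = 0.093956
Lq = P₀·a^c·ρ/(c!(1−ρ)²) = 0.34187
Wq = Lq/λ = 0.34187/41.27 = 0.008284 hr
W = Wq + 1/μ = 0.008284 + 0.05559 = 0.06387 hr

Final: 0.06387 hr


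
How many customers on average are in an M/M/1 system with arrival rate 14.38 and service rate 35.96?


ρ = λ/μ = 14.38/35.96 = 0.3999
L = ρ/(1−ρ) = 0.3999/(1 − 0.3999) = 0.3999/0.6001 = 0.6664

Final: 0.6664


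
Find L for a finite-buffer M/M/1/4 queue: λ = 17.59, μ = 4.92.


ρ = 17.59/4.92 = 3.5752
L = ρ[1 − (K+1)ρ^K + Kρ^(K+1)] / [(1−ρ)(1−ρ^(K+1))]
Numerator: 3.5752·(1 − 5·163.381525 + 4·584.122161) = 5436.386199
Denominator: (-2.5752)·(-583.122161) = 1501.658086
L = 5436.386199/1501.658086 = 3.6203

Final: 3.6203


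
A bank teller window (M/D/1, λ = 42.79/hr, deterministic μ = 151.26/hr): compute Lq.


ρ = 42.79/151.26 = 0.2829
M/D/1: Lq = ρ²/(2(1−ρ)) = 0.08003/(2·0.7171) = 0.05580

Final: 0.05580


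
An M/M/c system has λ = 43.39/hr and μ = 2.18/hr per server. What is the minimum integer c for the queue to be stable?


Stability requires cμ > λ ⇔ c > λ/μ.
λ/μ = 43.39/2.18 = 19.9037
Minimum integer c = ⌊19.9037⌋ + 1 = 20
Check: 20·2.18 = 43.60 > 43.39, while 19·2.18 = 41.42 ≤ 43.39

Final: 20 servers


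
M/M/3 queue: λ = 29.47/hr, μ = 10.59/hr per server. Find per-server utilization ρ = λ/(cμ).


ρ = λ/(cμ) = 29.47/(3·10.59) = 29.47/31.77 = 0.9276

Final: 0.9276


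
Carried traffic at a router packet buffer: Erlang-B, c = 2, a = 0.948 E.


B(2,0.948) = 0.187437 (Erlang-B)
Carried load = a(1 − B) = 0.948·(1 − 0.187437) = 0.948·0.812563 = 0.7703 E

Final: 0.7703 Erlangs


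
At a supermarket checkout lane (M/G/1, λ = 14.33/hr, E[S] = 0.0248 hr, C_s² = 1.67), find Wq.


ρ = λ·E[S] = 14.33·0.0248 = 0.3554
E[S²] = E[S]²(1+C_s²) = 0.0248²·(1+1.67) = 0.001642
Wq = λ·E[S²]/(2(1−ρ)) = 14.33·0.001642/(2·0.6446) = 0.01825 hr

Final: 0.01825 hr


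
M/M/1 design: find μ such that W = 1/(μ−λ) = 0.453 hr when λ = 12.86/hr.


W = 1/(μ−λ) ⇒ μ − λ = 1/W = 1/0.453 = 2.2075
μ = λ + 1/W = 12.86 + 2.2075 = 15.0675 per hr

Final: 15.0675 /hr


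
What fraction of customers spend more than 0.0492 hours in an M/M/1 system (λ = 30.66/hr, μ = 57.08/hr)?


W ~ Exponential(μ−λ) for M/M/1.
μ − λ = 57.08 − 30.66 = 26.4200
P(W > t) = e^{−(μ−λ)t} = e^{−1.2999} = 0.272569

Final: 0.272569


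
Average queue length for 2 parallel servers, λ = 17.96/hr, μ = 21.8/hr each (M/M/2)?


a = λ/μ = 0.8239; ρ = a/2 = 0.4119
P₀ = 0.416504
Lq = P₀·a^c·ρ / (c!·(1−ρ)²) = 0.416504·0.67873·0.4119/(2·0.34583)
= 0.16836

Final: 0.16836


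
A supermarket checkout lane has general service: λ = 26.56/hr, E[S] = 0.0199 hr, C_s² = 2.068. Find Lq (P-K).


ρ = λ·E[S] = 26.56·0.0199 = 0.5285
Lq = ρ²(1+C_s²)/(2(1−ρ)) = 0.2794·(1+2.068)/(2·0.4715)
= 0.2794·3.0680/0.9429 = 0.90896

Final: 0.90896


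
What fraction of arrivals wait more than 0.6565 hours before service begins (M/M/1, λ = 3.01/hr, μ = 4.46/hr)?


ρ = 3.01/4.46 = 0.6749
P(Wq > t) = ρ·e^{−(μ−λ)t} = 0.6749·e^{−0.9519}
= 0.6749·0.385997 = 0.260505

Final: 0.260505


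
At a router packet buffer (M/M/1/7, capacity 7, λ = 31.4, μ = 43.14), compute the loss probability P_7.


ρ = λ/μ = 31.4/43.14 = 0.7279
P_K = (1−ρ)ρ^K/(1−ρ^(K+1)) = (0.2721·0.108230)/(1 − 0.078776)
= 0.029453/0.921224 = 0.031972

Final: 0.031972


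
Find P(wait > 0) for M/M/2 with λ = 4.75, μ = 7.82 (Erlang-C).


a = λ/μ = 0.6074; ρ = a/2 = 0.3037
P₀ = 0.534085 (from M/M/c formula)
C(c,a) = [a^c/(c!(1−ρ))]·P₀ = [0.36896/(2·0.6963)]·0.534085
= 0.26494·0.534085 = 0.141502

Final: 0.141502


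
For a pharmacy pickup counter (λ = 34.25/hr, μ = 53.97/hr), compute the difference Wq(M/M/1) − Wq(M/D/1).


ρ = 34.25/53.97 = 0.6346
Wq(M/M/1) = ρ/(μ−λ) = 0.6346/19.72 = 0.03218 hr
Wq(M/D/1) = ρ/(2(μ−λ)) = 0.01609 hr
Savings = 0.03218 − 0.01609 = 0.01609 hr

Final: 0.01609 hr


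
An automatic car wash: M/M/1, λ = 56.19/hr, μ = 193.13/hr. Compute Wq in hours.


ρ = 56.19/193.13 = 0.2909
Wq = ρ/(μ−λ) = 0.2909/(193.13 − 56.19) = 0.2909/136.94 = 0.002125 hr

Final: 0.002125 hr


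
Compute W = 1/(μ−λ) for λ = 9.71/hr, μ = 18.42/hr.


W = 1/(μ−λ) = 1/(18.42 − 9.71) = 1/8.71 = 0.1148 hr

Final: 0.1148 hr


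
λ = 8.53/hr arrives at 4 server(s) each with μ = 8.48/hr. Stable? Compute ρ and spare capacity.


Total capacity cμ = 4·8.48 = 33.92/hr
ρ = λ/(cμ) = 8.53/33.92 = 0.2515
Stable ⇔ ρ < 1: YES
Spare capacity = cμ − λ = 33.92 − 8.53 = 25.39/hr

Final: ρ = 0.2515; stable; margin = 25.39/hr


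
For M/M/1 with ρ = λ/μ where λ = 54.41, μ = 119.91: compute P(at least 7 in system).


ρ = 54.41/119.91 = 0.4538
P(N ≥ n) = ρ^n = 0.4538^7 = 0.003961

Final: 0.003961


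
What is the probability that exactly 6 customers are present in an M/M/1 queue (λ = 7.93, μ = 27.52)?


ρ = 7.93/27.52 = 0.2882
P_n = (1−ρ)·ρ^n = (1 − 0.2882)·0.2882^6 = 0.7118·0.0005725 = 0.0004075

Final: 0.0004075


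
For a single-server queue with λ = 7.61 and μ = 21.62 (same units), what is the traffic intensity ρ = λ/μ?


ρ = λ/μ = 7.61/21.62 = 0.3520

Final: 0.3520


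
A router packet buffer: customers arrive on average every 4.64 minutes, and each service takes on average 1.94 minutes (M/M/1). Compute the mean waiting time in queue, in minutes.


λ = 60/4.64 = 12.9310 /hr
μ = 60/1.94 = 30.9278 /hr
ρ = λ/μ = 12.9310/30.9278 = 0.4181
Wq = ρ/(μ−λ) = 0.4181/(30.9278−12.9310) = 0.02323 hr
In minutes: 0.02323·60 = 1.394 min

Final: 1.394 min


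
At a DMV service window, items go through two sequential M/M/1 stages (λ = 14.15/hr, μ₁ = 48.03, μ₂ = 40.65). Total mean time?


Each node sees arrival rate λ = 14.15/hr (tandem ⇒ throughput preserved).
W₁ = 1/(μ₁−λ) = 1/(48.03−14.15) = 0.02952 hr
W₂ = 1/(μ₂−λ) = 1/(40.65−14.15) = 0.03774 hr
W_total = W₁ + W₂ = 0.02952 + 0.03774 = 0.06725 hr

Final: 0.06725 hr


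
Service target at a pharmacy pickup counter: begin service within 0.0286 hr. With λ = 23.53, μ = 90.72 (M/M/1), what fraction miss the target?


ρ = 23.53/90.72 = 0.2594
P(Wq > t) = ρ·e^{−(μ−λ)t} = 0.2594·e^{−1.9216}
= 0.2594·0.146368 = 0.037963

Final: 0.037963


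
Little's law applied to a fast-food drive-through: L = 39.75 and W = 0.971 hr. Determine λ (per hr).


λ = L/W = 39.75/0.971 = 40.9372 /hr

Final: 40.9372 /hr


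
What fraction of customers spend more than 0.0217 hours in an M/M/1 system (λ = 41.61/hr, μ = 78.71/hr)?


W ~ Exponential(μ−λ) for M/M/1.
μ − λ = 78.71 − 41.61 = 37.1000
P(W > t) = e^{−(μ−λ)t} = e^{−0.8051} = 0.447057

Final: 0.447057


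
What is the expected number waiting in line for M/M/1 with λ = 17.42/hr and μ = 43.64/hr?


ρ = 17.42/43.64 = 0.3992
Lq = ρ²/(1−ρ) = 0.1593/0.6008 = 0.2652

Final: 0.2652


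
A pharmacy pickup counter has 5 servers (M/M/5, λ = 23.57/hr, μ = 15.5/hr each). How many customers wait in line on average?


a = λ/μ = 1.5206; ρ = a/5 = 0.3041
P₀ = 0.218196
Lq = P₀·a^c·ρ / (c!·(1−ρ)²) = 0.218196·8.13092·0.3041/(120·0.48424)
= 0.009286

Final: 0.009286


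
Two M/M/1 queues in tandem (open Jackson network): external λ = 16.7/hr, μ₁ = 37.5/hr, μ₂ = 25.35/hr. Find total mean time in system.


Each node sees arrival rate λ = 16.7/hr (tandem ⇒ throughput preserved).
W₁ = 1/(μ₁−λ) = 1/(37.5−16.7) = 0.04808 hr
W₂ = 1/(μ₂−λ) = 1/(25.35−16.7) = 0.11561 hr
W_total = W₁ + W₂ = 0.04808 + 0.11561 = 0.16368 hr

Final: 0.16368 hr


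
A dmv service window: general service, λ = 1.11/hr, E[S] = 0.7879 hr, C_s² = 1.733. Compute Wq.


ρ = λ·E[S] = 1.11·0.7879 = 0.8746
E[S²] = E[S]²(1+C_s²) = 0.7879²·(1+1.733) = 1.696609
Wq = λ·E[S²]/(2(1−ρ)) = 1.11·1.696609/(2·0.1254) = 7.50706 hr

Final: 7.50706 hr


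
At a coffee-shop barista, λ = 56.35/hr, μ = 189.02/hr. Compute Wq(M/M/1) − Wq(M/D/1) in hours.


ρ = 56.35/189.02 = 0.2981
Wq(M/M/1) = ρ/(μ−λ) = 0.2981/132.67 = 0.002247 hr
Wq(M/D/1) = ρ/(2(μ−λ)) = 0.001124 hr
Savings = 0.002247 − 0.001124 = 0.001124 hr

Final: 0.001124 hr


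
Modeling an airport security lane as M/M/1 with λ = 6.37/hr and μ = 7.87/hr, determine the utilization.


ρ = λ/μ = 6.37/7.87 = 0.8094

Final: 0.8094


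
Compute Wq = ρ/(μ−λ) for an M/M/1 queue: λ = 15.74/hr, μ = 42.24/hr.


ρ = 15.74/42.24 = 0.3726
Wq = ρ/(μ−λ) = 0.3726/(42.24 − 15.74) = 0.3726/26.50 = 0.01406 hr

Final: 0.01406 hr


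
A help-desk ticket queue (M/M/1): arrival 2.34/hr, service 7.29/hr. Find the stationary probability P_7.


ρ = 2.34/7.29 = 0.3210
P_n = (1−ρ)·ρ^n = (1 − 0.3210)·0.3210^7 = 0.6790·0.0003511 = 0.0002384

Final: 0.0002384


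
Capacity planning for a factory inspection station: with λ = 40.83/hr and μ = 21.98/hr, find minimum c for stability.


Stability requires cμ > λ ⇔ c > λ/μ.
λ/μ = 40.83/21.98 = 1.8576
Minimum integer c = ⌊1.8576⌋ + 1 = 2
Check: 2·21.98 = 43.96 > 40.83, while 1·21.98 = 21.98 ≤ 40.83

Final: 2 servers


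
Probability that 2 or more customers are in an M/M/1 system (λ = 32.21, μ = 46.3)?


ρ = 32.21/46.3 = 0.6957
P(N ≥ n) = ρ^n = 0.6957^2 = 0.483971

Final: 0.483971


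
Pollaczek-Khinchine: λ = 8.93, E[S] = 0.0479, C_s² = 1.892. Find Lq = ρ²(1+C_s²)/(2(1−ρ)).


ρ = λ·E[S] = 8.93·0.0479 = 0.4277
Lq = ρ²(1+C_s²)/(2(1−ρ)) = 0.1830·(1+1.892)/(2·0.5723)
= 0.1830·2.8920/1.1445 = 0.46233

Final: 0.46233


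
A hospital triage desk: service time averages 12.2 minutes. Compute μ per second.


μ = 1/(service time) in consistent units.
1 second = 0.0166667 min, so μ = 0.0166667/12.2 = 0.001366 per second

Final: 0.001366 /sec
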